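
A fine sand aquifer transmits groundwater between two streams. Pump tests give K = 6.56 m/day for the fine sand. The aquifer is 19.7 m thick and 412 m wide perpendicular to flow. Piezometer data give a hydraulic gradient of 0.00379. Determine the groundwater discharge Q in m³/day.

202

Cross-sectional area A = 412 × 19.7 = 8116 m².
Hydraulic gradient i = 0.00379.
Darcy's law: Q = K · A · i = 6.560 × 8116 × 0.003790 = 201.8 m³/day.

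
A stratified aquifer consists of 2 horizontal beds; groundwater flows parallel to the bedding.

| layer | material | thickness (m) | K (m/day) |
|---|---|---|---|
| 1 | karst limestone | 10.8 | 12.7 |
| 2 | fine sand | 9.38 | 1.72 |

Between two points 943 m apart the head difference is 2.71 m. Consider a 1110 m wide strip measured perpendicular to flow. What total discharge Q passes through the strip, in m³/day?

Flow is parallel to layering, so each bed carries its own Darcy discharge and the transmissivities add.
Σ(K_i·b_i) = 12.7×10.8 + 1.72×9.38 = 153.3 m²/day.
Hydraulic gradient i = Δh / L = 2.71 / 943 = 0.002874.
Q = Σ(K_i·b_i) · W · i = 153.3 × 1110 × 0.002874 = 489.0 m³/day.

489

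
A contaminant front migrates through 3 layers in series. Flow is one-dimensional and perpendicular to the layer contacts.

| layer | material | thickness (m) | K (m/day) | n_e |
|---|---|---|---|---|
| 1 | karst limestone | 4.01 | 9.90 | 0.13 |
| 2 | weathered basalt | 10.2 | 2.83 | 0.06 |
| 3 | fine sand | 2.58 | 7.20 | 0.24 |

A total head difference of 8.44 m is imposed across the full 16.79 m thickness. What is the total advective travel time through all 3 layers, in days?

With flow normal to the layers, continuity requires the same specific discharge q through every layer.
Σ(b_i/K_i) = 4.01/9.90 + 10.2/2.83 + 2.58/7.20 = 4.368 d.
q = Δh / Σ(b_i/K_i) = 8.44 / 4.368 = 1.932 m/day.
In each layer the seepage velocity is v_i = q/n_i, so the layer transit time is t_i = b_i·n_i / q:
  layer 1 (karst limestone): t_1 = 4.01 × 0.13 / 1.932 = 0.2698 d
  layer 2 (weathered basalt): t_2 = 10.2 × 0.06 / 1.932 = 0.3167 d
  layer 3 (fine sand): t_3 = 2.58 × 0.24 / 1.932 = 0.3204 d
Total t = Σ t_i = 0.9069 days.

0.907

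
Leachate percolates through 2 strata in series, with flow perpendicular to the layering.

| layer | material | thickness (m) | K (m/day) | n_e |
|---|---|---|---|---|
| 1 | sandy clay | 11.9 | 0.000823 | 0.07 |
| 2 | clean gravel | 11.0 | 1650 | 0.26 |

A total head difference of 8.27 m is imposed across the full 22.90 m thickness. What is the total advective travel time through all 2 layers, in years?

17.7

With flow normal to the layers, continuity requires the same specific discharge q through every layer.
Σ(b_i/K_i) = 11.9/0.000823 + 11.0/1650 = 14459 d.
q = Δh / Σ(b_i/K_i) = 8.27 / 14459 = 0.0005720 m/day.
In each layer the seepage velocity is v_i = q/n_i, so the layer transit time is t_i = b_i·n_i / q:
  layer 1 (sandy clay): t_1 = 11.9 × 0.07 / 0.0005720 = 1456 d
  layer 2 (clean gravel): t_2 = 11.0 × 0.26 / 0.0005720 = 5000 d
Total t = Σ t_i = 6457 days = 17.68 years.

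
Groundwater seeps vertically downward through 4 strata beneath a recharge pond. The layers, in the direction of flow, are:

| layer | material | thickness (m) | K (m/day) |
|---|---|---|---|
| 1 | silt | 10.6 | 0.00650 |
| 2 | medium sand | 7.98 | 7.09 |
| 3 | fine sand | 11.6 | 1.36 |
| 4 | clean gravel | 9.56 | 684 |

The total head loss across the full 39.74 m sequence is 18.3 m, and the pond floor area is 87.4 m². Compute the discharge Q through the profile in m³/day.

0.975

Flow is perpendicular to layering, so the layers act in series and the equivalent K is the thickness-weighted harmonic mean.
Total thickness L = 10.6 + 7.98 + 11.6 + 9.56 = 39.74 m.
Σ(b_i/K_i) = 10.6/0.00650 + 7.98/7.09 + 11.6/1.36 + 9.56/684 = 1640 d.
K_eq = L / Σ(b_i/K_i) = 39.74 / 1640 = 0.02423 m/day.
Q = K_eq · A · (Δh/L) = 0.02423 × 87.4 × (18.3/39.74) = 0.9750 m³/day.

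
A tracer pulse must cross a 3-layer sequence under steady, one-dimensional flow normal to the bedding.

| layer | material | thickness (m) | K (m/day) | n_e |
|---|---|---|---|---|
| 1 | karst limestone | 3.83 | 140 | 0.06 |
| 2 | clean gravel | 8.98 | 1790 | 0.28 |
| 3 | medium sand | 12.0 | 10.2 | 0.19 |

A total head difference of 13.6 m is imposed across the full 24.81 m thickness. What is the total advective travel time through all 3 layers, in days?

With flow normal to the layers, continuity requires the same specific discharge q through every layer.
Σ(b_i/K_i) = 3.83/140 + 8.98/1790 + 12.0/10.2 = 1.209 d.
q = Δh / Σ(b_i/K_i) = 13.6 / 1.209 = 11.25 m/day.
In each layer the seepage velocity is v_i = q/n_i, so the layer transit time is t_i = b_i·n_i / q:
  layer 1 (karst limestone): t_1 = 3.83 × 0.06 / 11.25 = 0.02043 d
  layer 2 (clean gravel): t_2 = 8.98 × 0.28 / 11.25 = 0.2235 d
  layer 3 (medium sand): t_3 = 12.0 × 0.19 / 11.25 = 0.2027 d
Total t = Σ t_i = 0.4466 days.

0.447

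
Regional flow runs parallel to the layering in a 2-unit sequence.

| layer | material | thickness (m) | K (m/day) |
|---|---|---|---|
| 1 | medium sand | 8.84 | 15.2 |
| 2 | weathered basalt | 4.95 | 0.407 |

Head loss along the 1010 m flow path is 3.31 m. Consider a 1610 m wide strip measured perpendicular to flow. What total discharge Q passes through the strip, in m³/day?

720

Flow is parallel to layering, so each bed carries its own Darcy discharge and the transmissivities add.
Σ(K_i·b_i) = 15.2×8.84 + 0.407×4.95 = 136.4 m²/day.
Hydraulic gradient i = Δh / L = 3.31 / 1010 = 0.003277.
Q = Σ(K_i·b_i) · W · i = 136.4 × 1610 × 0.003277 = 719.6 m³/day.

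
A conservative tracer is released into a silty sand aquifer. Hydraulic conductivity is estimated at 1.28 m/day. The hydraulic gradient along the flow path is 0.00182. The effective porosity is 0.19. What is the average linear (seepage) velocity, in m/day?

0.0123

Hydraulic gradient i = 0.00182.
Darcy flux q = K · i = 1.280 × 0.001820 = 0.002330 m/day.
Seepage velocity v = q / n_e = 0.002330 / 0.19 = 0.01226 m/day.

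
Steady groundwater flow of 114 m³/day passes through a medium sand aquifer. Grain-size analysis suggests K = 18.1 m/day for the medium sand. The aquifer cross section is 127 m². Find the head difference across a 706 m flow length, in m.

From Q = K·A·i, i = Q / (K·A) = 114 / (18.10 × 127.0) = 0.04959.
Head loss Δh = i · L = 0.04959 × 706 = 35.01 m.

35.0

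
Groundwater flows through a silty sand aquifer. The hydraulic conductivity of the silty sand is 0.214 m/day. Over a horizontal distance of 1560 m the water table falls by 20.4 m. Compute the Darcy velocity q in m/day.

Hydraulic gradient i = Δh / L = 20.4 / 1560 = 0.01308.
Specific discharge q = K · i = 0.2140 × 0.01308 = 0.002798 m/day.

0.00280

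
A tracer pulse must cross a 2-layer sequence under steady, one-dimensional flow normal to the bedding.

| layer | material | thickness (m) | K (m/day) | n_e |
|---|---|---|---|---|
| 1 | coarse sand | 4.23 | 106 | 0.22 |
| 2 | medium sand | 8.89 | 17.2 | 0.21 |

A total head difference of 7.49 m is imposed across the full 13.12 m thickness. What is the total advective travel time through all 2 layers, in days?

0.208

With flow normal to the layers, continuity requires the same specific discharge q through every layer.
Σ(b_i/K_i) = 4.23/106 + 8.89/17.2 = 0.5568 d.
q = Δh / Σ(b_i/K_i) = 7.49 / 0.5568 = 13.45 m/day.
In each layer the seepage velocity is v_i = q/n_i, so the layer transit time is t_i = b_i·n_i / q:
  layer 1 (coarse sand): t_1 = 4.23 × 0.22 / 13.45 = 0.06918 d
  layer 2 (medium sand): t_2 = 8.89 × 0.21 / 13.45 = 0.1388 d
Total t = Σ t_i = 0.2080 days.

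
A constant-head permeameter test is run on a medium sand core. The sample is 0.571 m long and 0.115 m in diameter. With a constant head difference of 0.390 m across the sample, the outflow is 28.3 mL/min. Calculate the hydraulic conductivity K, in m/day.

Cross-sectional area A = π·(d/2)² = π × (0.115/2)² = 0.01039 m².
Convert discharge: 28.3 mL/min = 4.717e-07 m³/s.
Darcy's law rearranged: K = Q·L / (A·Δh) = 4.717e-07 × 0.571 / (0.01039 × 0.390) = 6.648e-05 m/s = 5.744 m/day.

5.74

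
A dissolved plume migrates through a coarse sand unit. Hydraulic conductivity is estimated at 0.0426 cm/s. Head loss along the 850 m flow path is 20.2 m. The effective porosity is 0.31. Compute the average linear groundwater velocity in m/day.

Convert K: 0.0426 cm/s × 864 = 36.81 m/day.
Hydraulic gradient i = Δh / L = 20.2 / 850 = 0.02376.
Darcy flux q = K · i = 36.81 × 0.02376 = 0.8747 m/day.
Seepage velocity v = q / n_e = 0.8747 / 0.31 = 2.822 m/day.

2.82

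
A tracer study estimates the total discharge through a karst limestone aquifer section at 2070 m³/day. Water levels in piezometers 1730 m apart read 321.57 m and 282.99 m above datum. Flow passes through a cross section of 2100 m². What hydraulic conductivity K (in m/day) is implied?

44.2

Hydraulic gradient i = (321.57 − 282.99) / 1730 = 38.58 / 1730 = 0.02230.
From Q = K·A·i, K = Q / (A·i) = 2070 / (2100 × 0.02230) = 44.20 m/day.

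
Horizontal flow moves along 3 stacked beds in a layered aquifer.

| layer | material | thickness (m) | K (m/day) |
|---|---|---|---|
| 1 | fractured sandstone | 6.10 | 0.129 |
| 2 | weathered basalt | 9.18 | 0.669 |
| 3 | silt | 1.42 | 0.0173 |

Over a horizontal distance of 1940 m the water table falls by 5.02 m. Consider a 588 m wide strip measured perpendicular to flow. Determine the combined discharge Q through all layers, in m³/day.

10.6

Flow is parallel to layering, so each bed carries its own Darcy discharge and the transmissivities add.
Σ(K_i·b_i) = 0.129×6.10 + 0.669×9.18 + 0.0173×1.42 = 6.953 m²/day.
Hydraulic gradient i = Δh / L = 5.02 / 1940 = 0.002588.
Q = Σ(K_i·b_i) · W · i = 6.953 × 588 × 0.002588 = 10.58 m³/day.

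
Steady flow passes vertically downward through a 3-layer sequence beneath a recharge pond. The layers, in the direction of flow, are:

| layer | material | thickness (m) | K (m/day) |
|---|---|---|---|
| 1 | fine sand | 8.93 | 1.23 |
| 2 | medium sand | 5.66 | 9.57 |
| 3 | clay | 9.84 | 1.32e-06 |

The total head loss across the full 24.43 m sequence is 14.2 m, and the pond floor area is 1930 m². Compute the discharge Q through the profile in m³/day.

Flow is perpendicular to layering, so the layers act in series and the equivalent K is the thickness-weighted harmonic mean.
Total thickness L = 8.93 + 5.66 + 9.84 = 24.43 m.
Σ(b_i/K_i) = 8.93/1.23 + 5.66/9.57 + 9.84/1.32e-06 = 7.455e+06 d.
K_eq = L / Σ(b_i/K_i) = 24.43 / 7.455e+06 = 3.277e-06 m/day.
Q = K_eq · A · (Δh/L) = 3.277e-06 × 1930 × (14.2/24.43) = 0.003676 m³/day.

0.00368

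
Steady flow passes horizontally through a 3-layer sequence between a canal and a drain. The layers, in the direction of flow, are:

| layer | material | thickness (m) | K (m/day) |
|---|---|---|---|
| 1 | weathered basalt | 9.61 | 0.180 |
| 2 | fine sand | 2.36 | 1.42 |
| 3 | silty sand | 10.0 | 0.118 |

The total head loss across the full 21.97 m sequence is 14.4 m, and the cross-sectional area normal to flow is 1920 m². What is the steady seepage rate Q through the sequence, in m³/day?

198

Flow is perpendicular to layering, so the layers act in series and the equivalent K is the thickness-weighted harmonic mean.
Total thickness L = 9.61 + 2.36 + 10.0 = 21.97 m.
Σ(b_i/K_i) = 9.61/0.180 + 2.36/1.42 + 10.0/0.118 = 139.8 d.
K_eq = L / Σ(b_i/K_i) = 21.97 / 139.8 = 0.1572 m/day.
Q = K_eq · A · (Δh/L) = 0.1572 × 1920 × (14.4/21.97) = 197.8 m³/day.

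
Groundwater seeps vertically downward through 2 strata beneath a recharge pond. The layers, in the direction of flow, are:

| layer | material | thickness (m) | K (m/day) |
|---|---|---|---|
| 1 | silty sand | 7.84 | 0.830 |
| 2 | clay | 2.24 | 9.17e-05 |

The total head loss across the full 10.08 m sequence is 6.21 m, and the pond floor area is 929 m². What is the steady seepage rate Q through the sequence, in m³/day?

0.236

Flow is perpendicular to layering, so the layers act in series and the equivalent K is the thickness-weighted harmonic mean.
Total thickness L = 7.84 + 2.24 = 10.08 m.
Σ(b_i/K_i) = 7.84/0.830 + 2.24/9.17e-05 = 24437 d.
K_eq = L / Σ(b_i/K_i) = 10.08 / 24437 = 0.0004125 m/day.
Q = K_eq · A · (Δh/L) = 0.0004125 × 929 × (6.21/10.08) = 0.2361 m³/day.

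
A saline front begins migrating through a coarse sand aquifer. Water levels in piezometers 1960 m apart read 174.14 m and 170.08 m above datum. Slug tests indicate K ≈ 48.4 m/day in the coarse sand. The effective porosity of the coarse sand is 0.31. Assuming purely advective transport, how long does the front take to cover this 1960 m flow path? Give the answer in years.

16.6

Hydraulic gradient i = (174.14 − 170.08) / 1960 = 4.06 / 1960 = 0.002071.
Darcy flux q = K · i = 48.40 × 0.002071 = 0.1003 m/day.
Seepage velocity v = q / n_e = 0.1003 / 0.31 = 0.3234 m/day.
Travel time t = L / v = 1960 / 0.3234 = 6060 days = 16.59 years.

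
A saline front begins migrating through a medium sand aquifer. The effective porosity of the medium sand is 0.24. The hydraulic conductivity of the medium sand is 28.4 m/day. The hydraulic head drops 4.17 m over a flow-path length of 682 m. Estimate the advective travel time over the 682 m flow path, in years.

2.58

Hydraulic gradient i = Δh / L = 4.17 / 682 = 0.006114.
Darcy flux q = K · i = 28.40 × 0.006114 = 0.1736 m/day.
Seepage velocity v = q / n_e = 0.1736 / 0.24 = 0.7235 m/day.
Travel time t = L / v = 682 / 0.7235 = 942.6 days = 2.581 years.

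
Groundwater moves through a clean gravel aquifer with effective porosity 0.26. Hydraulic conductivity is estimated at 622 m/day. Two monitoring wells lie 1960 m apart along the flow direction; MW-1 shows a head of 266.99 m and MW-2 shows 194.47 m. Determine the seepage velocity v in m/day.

88.5

Hydraulic gradient i = (266.99 − 194.47) / 1960 = 72.52 / 1960 = 0.03700.
Darcy flux q = K · i = 622.0 × 0.03700 = 23.01 m/day.
Seepage velocity v = q / n_e = 23.01 / 0.26 = 88.52 m/day.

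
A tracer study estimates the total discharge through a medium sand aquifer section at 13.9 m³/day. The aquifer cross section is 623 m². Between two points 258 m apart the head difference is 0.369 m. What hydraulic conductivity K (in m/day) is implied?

Hydraulic gradient i = Δh / L = 0.369 / 258 = 0.001430.
From Q = K·A·i, K = Q / (A·i) = 13.9 / (623.0 × 0.001430) = 15.60 m/day.

15.6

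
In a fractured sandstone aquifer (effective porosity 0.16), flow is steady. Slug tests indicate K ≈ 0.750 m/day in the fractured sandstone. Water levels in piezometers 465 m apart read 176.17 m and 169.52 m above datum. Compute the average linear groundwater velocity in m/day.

Hydraulic gradient i = (176.17 − 169.52) / 465 = 6.65 / 465 = 0.01430.
Darcy flux q = K · i = 0.7500 × 0.01430 = 0.01073 m/day.
Seepage velocity v = q / n_e = 0.01073 / 0.16 = 0.06704 m/day.

0.0670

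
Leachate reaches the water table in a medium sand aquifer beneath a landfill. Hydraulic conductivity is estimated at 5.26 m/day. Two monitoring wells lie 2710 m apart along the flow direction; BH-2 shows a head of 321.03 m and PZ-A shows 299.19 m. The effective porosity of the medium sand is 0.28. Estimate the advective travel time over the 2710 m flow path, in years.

Hydraulic gradient i = (321.03 − 299.19) / 2710 = 21.84 / 2710 = 0.008059.
Darcy flux q = K · i = 5.260 × 0.008059 = 0.04239 m/day.
Seepage velocity v = q / n_e = 0.04239 / 0.28 = 0.1514 m/day.
Travel time t = L / v = 2710 / 0.1514 = 17900 days = 49.01 years.

49.0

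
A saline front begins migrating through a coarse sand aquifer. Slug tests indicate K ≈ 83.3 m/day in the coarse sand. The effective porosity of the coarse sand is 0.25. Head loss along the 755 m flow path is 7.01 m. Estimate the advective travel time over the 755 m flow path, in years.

0.668

Hydraulic gradient i = Δh / L = 7.01 / 755 = 0.009285.
Darcy flux q = K · i = 83.30 × 0.009285 = 0.7734 m/day.
Seepage velocity v = q / n_e = 0.7734 / 0.25 = 3.094 m/day.
Travel time t = L / v = 755 / 3.094 = 244.0 days = 0.6682 years.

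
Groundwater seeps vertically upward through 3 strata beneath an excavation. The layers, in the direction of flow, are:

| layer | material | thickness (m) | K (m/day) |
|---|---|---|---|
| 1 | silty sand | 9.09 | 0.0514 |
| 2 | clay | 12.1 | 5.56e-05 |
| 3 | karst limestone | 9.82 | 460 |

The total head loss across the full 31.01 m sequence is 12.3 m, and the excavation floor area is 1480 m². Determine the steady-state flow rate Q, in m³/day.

0.0836

Flow is perpendicular to layering, so the layers act in series and the equivalent K is the thickness-weighted harmonic mean.
Total thickness L = 9.09 + 12.1 + 9.82 = 31.01 m.
Σ(b_i/K_i) = 9.09/0.0514 + 12.1/5.56e-05 + 9.82/460 = 2.178e+05 d.
K_eq = L / Σ(b_i/K_i) = 31.01 / 2.178e+05 = 0.0001424 m/day.
Q = K_eq · A · (Δh/L) = 0.0001424 × 1480 × (12.3/31.01) = 0.08358 m³/day.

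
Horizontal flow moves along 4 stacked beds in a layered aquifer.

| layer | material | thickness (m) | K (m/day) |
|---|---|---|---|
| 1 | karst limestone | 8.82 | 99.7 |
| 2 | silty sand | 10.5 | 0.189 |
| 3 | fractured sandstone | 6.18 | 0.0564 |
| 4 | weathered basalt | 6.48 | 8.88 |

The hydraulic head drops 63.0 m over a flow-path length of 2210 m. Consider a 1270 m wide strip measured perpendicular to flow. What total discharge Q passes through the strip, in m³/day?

Flow is parallel to layering, so each bed carries its own Darcy discharge and the transmissivities add.
Σ(K_i·b_i) = 99.7×8.82 + 0.189×10.5 + 0.0564×6.18 + 8.88×6.48 = 939.2 m²/day.
Hydraulic gradient i = Δh / L = 63.0 / 2210 = 0.02851.
Q = Σ(K_i·b_i) · W · i = 939.2 × 1270 × 0.02851 = 34004 m³/day.

34000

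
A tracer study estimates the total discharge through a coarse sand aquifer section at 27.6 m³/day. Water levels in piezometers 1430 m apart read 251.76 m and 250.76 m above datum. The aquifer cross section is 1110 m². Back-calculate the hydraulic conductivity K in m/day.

35.6

Hydraulic gradient i = (251.76 − 250.76) / 1430 = 1 / 1430 = 0.0006993.
From Q = K·A·i, K = Q / (A·i) = 27.6 / (1110 × 0.0006993) = 35.56 m/day.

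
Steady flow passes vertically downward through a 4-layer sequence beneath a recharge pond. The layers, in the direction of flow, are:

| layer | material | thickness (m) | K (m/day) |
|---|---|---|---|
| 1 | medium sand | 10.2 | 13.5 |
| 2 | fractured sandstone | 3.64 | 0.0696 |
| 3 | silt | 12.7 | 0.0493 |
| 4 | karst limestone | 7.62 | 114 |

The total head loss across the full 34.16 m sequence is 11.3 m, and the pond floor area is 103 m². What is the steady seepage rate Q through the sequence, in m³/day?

3.75

Flow is perpendicular to layering, so the layers act in series and the equivalent K is the thickness-weighted harmonic mean.
Total thickness L = 10.2 + 3.64 + 12.7 + 7.62 = 34.16 m.
Σ(b_i/K_i) = 10.2/13.5 + 3.64/0.0696 + 12.7/0.0493 + 7.62/114 = 310.7 d.
K_eq = L / Σ(b_i/K_i) = 34.16 / 310.7 = 0.1099 m/day.
Q = K_eq · A · (Δh/L) = 0.1099 × 103 × (11.3/34.16) = 3.746 m³/day.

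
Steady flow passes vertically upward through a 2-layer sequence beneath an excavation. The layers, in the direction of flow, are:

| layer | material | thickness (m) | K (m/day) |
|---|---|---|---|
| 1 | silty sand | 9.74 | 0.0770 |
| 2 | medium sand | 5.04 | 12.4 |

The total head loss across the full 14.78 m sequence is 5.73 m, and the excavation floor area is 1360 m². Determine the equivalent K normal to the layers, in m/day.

0.116

Flow is perpendicular to layering, so the layers act in series and the equivalent K is the thickness-weighted harmonic mean.
Total thickness L = 9.74 + 5.04 = 14.78 m.
Σ(b_i/K_i) = 9.74/0.0770 + 5.04/12.4 = 126.9 d.
K_eq = L / Σ(b_i/K_i) = 14.78 / 126.9 = 0.1165 m/day.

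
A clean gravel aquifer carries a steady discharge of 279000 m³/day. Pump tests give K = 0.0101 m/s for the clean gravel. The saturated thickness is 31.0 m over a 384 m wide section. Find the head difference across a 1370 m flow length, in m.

Convert K: 0.0101 m/s × 86400 = 872.6 m/day.
Cross-sectional area A = 384 × 31.0 = 11904 m².
From Q = K·A·i, i = Q / (K·A) = 279000 / (872.6 × 11904) = 0.02686.
Head loss Δh = i · L = 0.02686 × 1370 = 36.80 m.

36.8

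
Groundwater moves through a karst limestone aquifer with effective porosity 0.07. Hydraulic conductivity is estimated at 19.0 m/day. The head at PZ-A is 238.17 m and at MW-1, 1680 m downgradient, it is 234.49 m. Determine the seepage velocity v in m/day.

Hydraulic gradient i = (238.17 − 234.49) / 1680 = 3.68 / 1680 = 0.002190.
Darcy flux q = K · i = 19.00 × 0.002190 = 0.04162 m/day.
Seepage velocity v = q / n_e = 0.04162 / 0.07 = 0.5946 m/day.

0.595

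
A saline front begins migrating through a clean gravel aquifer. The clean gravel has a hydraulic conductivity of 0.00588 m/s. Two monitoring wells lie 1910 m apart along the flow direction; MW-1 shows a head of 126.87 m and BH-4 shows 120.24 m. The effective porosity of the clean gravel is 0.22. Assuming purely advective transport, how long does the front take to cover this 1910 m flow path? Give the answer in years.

Convert K: 0.00588 m/s × 86400 = 508.0 m/day.
Hydraulic gradient i = (126.87 − 120.24) / 1910 = 6.63 / 1910 = 0.003471.
Darcy flux q = K · i = 508.0 × 0.003471 = 1.763 m/day.
Seepage velocity v = q / n_e = 1.763 / 0.22 = 8.016 m/day.
Travel time t = L / v = 1910 / 8.016 = 238.3 days = 0.6524 years.

0.652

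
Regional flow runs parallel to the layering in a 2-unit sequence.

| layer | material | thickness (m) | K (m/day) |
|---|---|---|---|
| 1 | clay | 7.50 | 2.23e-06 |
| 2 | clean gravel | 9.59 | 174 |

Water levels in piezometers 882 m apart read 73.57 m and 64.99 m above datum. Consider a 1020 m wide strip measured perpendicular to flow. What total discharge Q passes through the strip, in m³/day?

16600

Flow is parallel to layering, so each bed carries its own Darcy discharge and the transmissivities add.
Σ(K_i·b_i) = 2.23e-06×7.50 + 174×9.59 = 1669 m²/day.
Hydraulic gradient i = (73.57 − 64.99) / 882 = 8.58 / 882 = 0.009728.
Q = Σ(K_i·b_i) · W · i = 1669 × 1020 × 0.009728 = 16557 m³/day.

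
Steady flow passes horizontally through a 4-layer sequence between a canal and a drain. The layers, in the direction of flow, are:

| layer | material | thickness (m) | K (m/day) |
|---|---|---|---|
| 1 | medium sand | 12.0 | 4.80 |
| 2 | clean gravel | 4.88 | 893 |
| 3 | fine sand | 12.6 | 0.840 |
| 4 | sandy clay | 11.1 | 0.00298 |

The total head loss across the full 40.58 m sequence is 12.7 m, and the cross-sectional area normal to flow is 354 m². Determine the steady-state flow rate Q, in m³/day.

Flow is perpendicular to layering, so the layers act in series and the equivalent K is the thickness-weighted harmonic mean.
Total thickness L = 12.0 + 4.88 + 12.6 + 11.1 = 40.58 m.
Σ(b_i/K_i) = 12.0/4.80 + 4.88/893 + 12.6/0.840 + 11.1/0.00298 = 3742 d.
K_eq = L / Σ(b_i/K_i) = 40.58 / 3742 = 0.01084 m/day.
Q = K_eq · A · (Δh/L) = 0.01084 × 354 × (12.7/40.58) = 1.201 m³/day.

1.20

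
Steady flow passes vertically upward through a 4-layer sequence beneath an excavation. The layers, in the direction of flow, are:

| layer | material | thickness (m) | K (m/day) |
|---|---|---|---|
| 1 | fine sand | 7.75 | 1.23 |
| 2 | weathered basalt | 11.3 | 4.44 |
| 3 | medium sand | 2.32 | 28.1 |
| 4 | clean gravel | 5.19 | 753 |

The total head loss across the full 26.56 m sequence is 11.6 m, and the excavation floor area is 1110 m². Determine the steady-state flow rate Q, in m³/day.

Flow is perpendicular to layering, so the layers act in series and the equivalent K is the thickness-weighted harmonic mean.
Total thickness L = 7.75 + 11.3 + 2.32 + 5.19 = 26.56 m.
Σ(b_i/K_i) = 7.75/1.23 + 11.3/4.44 + 2.32/28.1 + 5.19/753 = 8.935 d.
K_eq = L / Σ(b_i/K_i) = 26.56 / 8.935 = 2.972 m/day.
Q = K_eq · A · (Δh/L) = 2.972 × 1110 × (11.6/26.56) = 1441 m³/day.

1440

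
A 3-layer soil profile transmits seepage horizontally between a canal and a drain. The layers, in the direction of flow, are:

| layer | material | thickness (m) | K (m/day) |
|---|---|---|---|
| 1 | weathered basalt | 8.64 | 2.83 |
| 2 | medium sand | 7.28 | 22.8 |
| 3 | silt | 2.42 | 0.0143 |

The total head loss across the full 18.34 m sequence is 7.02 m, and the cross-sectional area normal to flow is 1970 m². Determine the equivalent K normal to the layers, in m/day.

Flow is perpendicular to layering, so the layers act in series and the equivalent K is the thickness-weighted harmonic mean.
Total thickness L = 8.64 + 7.28 + 2.42 = 18.34 m.
Σ(b_i/K_i) = 8.64/2.83 + 7.28/22.8 + 2.42/0.0143 = 172.6 d.
K_eq = L / Σ(b_i/K_i) = 18.34 / 172.6 = 0.1063 m/day.

0.106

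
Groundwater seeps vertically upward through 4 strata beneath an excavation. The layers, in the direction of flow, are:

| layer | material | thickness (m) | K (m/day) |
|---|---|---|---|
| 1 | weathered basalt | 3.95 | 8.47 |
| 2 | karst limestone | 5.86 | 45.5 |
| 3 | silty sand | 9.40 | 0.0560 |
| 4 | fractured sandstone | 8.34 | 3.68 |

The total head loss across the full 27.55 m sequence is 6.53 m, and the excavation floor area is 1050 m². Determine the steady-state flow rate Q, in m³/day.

40.2

Flow is perpendicular to layering, so the layers act in series and the equivalent K is the thickness-weighted harmonic mean.
Total thickness L = 3.95 + 5.86 + 9.40 + 8.34 = 27.55 m.
Σ(b_i/K_i) = 3.95/8.47 + 5.86/45.5 + 9.40/0.0560 + 8.34/3.68 = 170.7 d.
K_eq = L / Σ(b_i/K_i) = 27.55 / 170.7 = 0.1614 m/day.
Q = K_eq · A · (Δh/L) = 0.1614 × 1050 × (6.53/27.55) = 40.16 m³/day.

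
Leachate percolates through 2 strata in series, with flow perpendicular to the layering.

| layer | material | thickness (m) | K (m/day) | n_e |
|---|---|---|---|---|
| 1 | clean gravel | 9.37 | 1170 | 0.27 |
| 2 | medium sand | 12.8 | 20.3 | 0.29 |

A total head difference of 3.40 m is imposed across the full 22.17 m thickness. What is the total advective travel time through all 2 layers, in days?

With flow normal to the layers, continuity requires the same specific discharge q through every layer.
Σ(b_i/K_i) = 9.37/1170 + 12.8/20.3 = 0.6386 d.
q = Δh / Σ(b_i/K_i) = 3.40 / 0.6386 = 5.325 m/day.
In each layer the seepage velocity is v_i = q/n_i, so the layer transit time is t_i = b_i·n_i / q:
  layer 1 (clean gravel): t_1 = 9.37 × 0.27 / 5.325 = 0.4751 d
  layer 2 (medium sand): t_2 = 12.8 × 0.29 / 5.325 = 0.6971 d
Total t = Σ t_i = 1.172 days.

1.17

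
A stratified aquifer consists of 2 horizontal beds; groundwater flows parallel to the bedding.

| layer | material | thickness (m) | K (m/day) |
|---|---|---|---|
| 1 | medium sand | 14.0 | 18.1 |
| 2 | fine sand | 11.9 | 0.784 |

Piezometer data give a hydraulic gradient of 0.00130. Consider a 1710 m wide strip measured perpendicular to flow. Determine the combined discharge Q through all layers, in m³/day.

584

Flow is parallel to layering, so each bed carries its own Darcy discharge and the transmissivities add.
Σ(K_i·b_i) = 18.1×14.0 + 0.784×11.9 = 262.7 m²/day.
Hydraulic gradient i = 0.00130.
Q = Σ(K_i·b_i) · W · i = 262.7 × 1710 × 0.001300 = 584.0 m³/day.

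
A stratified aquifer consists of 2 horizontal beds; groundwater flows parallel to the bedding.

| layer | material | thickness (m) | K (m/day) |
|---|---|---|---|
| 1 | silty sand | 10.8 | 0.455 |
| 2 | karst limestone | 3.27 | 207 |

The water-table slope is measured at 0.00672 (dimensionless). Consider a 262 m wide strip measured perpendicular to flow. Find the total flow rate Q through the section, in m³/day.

Flow is parallel to layering, so each bed carries its own Darcy discharge and the transmissivities add.
Σ(K_i·b_i) = 0.455×10.8 + 207×3.27 = 681.8 m²/day.
Hydraulic gradient i = 0.00672.
Q = Σ(K_i·b_i) · W · i = 681.8 × 262 × 0.006720 = 1200 m³/day.

1200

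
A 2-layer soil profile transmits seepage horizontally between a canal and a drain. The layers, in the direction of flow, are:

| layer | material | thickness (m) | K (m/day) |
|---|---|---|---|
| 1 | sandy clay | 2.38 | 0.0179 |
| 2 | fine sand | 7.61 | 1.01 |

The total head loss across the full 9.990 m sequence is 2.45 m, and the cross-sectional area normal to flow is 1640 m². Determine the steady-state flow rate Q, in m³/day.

Flow is perpendicular to layering, so the layers act in series and the equivalent K is the thickness-weighted harmonic mean.
Total thickness L = 2.38 + 7.61 = 9.990 m.
Σ(b_i/K_i) = 2.38/0.0179 + 7.61/1.01 = 140.5 d.
K_eq = L / Σ(b_i/K_i) = 9.990 / 140.5 = 0.07111 m/day.
Q = K_eq · A · (Δh/L) = 0.07111 × 1640 × (2.45/9.990) = 28.60 m³/day.

28.6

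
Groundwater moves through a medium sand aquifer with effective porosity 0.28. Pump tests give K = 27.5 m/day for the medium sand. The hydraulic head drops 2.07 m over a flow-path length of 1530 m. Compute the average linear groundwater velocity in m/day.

Hydraulic gradient i = Δh / L = 2.07 / 1530 = 0.001353.
Darcy flux q = K · i = 27.50 × 0.001353 = 0.03721 m/day.
Seepage velocity v = q / n_e = 0.03721 / 0.28 = 0.1329 m/day.

0.133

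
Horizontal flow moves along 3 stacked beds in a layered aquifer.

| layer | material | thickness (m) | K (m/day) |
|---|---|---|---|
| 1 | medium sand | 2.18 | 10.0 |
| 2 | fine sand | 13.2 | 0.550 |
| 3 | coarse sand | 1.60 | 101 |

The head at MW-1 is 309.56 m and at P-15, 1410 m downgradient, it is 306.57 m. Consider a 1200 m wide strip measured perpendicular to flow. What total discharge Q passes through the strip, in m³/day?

Flow is parallel to layering, so each bed carries its own Darcy discharge and the transmissivities add.
Σ(K_i·b_i) = 10.0×2.18 + 0.550×13.2 + 101×1.60 = 190.7 m²/day.
Hydraulic gradient i = (309.56 − 306.57) / 1410 = 2.99 / 1410 = 0.002121.
Q = Σ(K_i·b_i) · W · i = 190.7 × 1200 × 0.002121 = 485.2 m³/day.

485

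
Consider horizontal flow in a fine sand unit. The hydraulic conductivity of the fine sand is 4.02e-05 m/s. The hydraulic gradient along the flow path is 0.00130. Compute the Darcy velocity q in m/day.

0.00452

Convert K: 4.02e-05 m/s × 86400 = 3.473 m/day.
Hydraulic gradient i = 0.00130.
Specific discharge q = K · i = 3.473 × 0.001300 = 0.004515 m/day.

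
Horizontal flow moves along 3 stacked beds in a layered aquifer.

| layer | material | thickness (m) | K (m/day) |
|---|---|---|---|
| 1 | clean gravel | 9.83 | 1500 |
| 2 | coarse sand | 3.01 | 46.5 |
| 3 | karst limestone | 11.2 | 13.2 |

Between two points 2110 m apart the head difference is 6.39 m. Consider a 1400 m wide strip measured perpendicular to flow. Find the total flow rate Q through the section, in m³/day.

63700

Flow is parallel to layering, so each bed carries its own Darcy discharge and the transmissivities add.
Σ(K_i·b_i) = 1500×9.83 + 46.5×3.01 + 13.2×11.2 = 15033 m²/day.
Hydraulic gradient i = Δh / L = 6.39 / 2110 = 0.003028.
Q = Σ(K_i·b_i) · W · i = 15033 × 1400 × 0.003028 = 63736 m³/day.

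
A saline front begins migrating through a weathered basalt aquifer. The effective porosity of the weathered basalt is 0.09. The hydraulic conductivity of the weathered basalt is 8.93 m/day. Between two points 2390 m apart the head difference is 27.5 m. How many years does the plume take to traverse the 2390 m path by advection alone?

Hydraulic gradient i = Δh / L = 27.5 / 2390 = 0.01151.
Darcy flux q = K · i = 8.930 × 0.01151 = 0.1028 m/day.
Seepage velocity v = q / n_e = 0.1028 / 0.09 = 1.142 m/day.
Travel time t = L / v = 2390 / 1.142 = 2093 days = 5.731 years.

5.73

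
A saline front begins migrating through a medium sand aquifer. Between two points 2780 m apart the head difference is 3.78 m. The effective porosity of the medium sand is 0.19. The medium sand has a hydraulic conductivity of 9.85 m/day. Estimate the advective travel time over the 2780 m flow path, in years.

Hydraulic gradient i = Δh / L = 3.78 / 2780 = 0.001360.
Darcy flux q = K · i = 9.850 × 0.001360 = 0.01339 m/day.
Seepage velocity v = q / n_e = 0.01339 / 0.19 = 0.07049 m/day.
Travel time t = L / v = 2780 / 0.07049 = 39438 days = 108.0 years.

108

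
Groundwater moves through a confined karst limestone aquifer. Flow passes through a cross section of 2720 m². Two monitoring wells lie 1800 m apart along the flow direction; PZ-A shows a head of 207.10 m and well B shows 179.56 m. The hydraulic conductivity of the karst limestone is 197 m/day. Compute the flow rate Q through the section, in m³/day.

8200

Hydraulic gradient i = (207.10 − 179.56) / 1800 = 27.54 / 1800 = 0.01530.
Darcy's law: Q = K · A · i = 197.0 × 2720 × 0.01530 = 8198 m³/day.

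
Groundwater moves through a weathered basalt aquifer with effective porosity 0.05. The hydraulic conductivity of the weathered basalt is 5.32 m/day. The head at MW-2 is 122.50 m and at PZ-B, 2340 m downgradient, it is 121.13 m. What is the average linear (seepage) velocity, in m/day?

Hydraulic gradient i = (122.50 − 121.13) / 2340 = 1.37 / 2340 = 0.0005855.
Darcy flux q = K · i = 5.320 × 0.0005855 = 0.003115 m/day.
Seepage velocity v = q / n_e = 0.003115 / 0.05 = 0.06229 m/day.

0.0623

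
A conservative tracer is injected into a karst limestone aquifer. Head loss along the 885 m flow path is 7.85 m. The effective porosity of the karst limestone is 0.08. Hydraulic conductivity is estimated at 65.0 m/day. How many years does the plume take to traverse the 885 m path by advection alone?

Hydraulic gradient i = Δh / L = 7.85 / 885 = 0.008870.
Darcy flux q = K · i = 65.00 × 0.008870 = 0.5766 m/day.
Seepage velocity v = q / n_e = 0.5766 / 0.08 = 7.207 m/day.
Travel time t = L / v = 885 / 7.207 = 122.8 days = 0.3362 years.

0.336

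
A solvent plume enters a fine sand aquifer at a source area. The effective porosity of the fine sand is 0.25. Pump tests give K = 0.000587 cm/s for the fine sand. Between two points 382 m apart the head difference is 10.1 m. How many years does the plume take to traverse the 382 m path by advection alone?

19.5

Convert K: 0.000587 cm/s × 864 = 0.5072 m/day.
Hydraulic gradient i = Δh / L = 10.1 / 382 = 0.02644.
Darcy flux q = K · i = 0.5072 × 0.02644 = 0.01341 m/day.
Seepage velocity v = q / n_e = 0.01341 / 0.25 = 0.05364 m/day.
Travel time t = L / v = 382 / 0.05364 = 7122 days = 19.50 years.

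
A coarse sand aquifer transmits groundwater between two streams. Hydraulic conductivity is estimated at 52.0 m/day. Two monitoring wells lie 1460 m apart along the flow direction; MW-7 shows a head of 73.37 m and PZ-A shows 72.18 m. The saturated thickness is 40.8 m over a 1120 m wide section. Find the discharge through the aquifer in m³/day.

Cross-sectional area A = 1120 × 40.8 = 45696 m².
Hydraulic gradient i = (73.37 − 72.18) / 1460 = 1.19 / 1460 = 0.0008151.
Darcy's law: Q = K · A · i = 52.00 × 45696 × 0.0008151 = 1937 m³/day.

1940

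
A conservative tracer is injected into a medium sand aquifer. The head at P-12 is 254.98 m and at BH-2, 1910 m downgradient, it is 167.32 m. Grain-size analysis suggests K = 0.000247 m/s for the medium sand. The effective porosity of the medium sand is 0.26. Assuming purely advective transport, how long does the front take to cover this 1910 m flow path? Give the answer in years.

Convert K: 0.000247 m/s × 86400 = 21.34 m/day.
Hydraulic gradient i = (254.98 − 167.32) / 1910 = 87.66 / 1910 = 0.04590.
Darcy flux q = K · i = 21.34 × 0.04590 = 0.9794 m/day.
Seepage velocity v = q / n_e = 0.9794 / 0.26 = 3.767 m/day.
Travel time t = L / v = 1910 / 3.767 = 507.0 days = 1.388 years.

1.39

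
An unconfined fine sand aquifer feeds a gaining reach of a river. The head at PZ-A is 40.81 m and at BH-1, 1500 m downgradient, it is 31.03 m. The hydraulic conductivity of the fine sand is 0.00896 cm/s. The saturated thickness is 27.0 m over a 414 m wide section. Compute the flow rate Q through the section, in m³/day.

Convert K: 0.00896 cm/s × 864 = 7.741 m/day.
Cross-sectional area A = 414 × 27.0 = 11178 m².
Hydraulic gradient i = (40.81 − 31.03) / 1500 = 9.78 / 1500 = 0.006520.
Darcy's law: Q = K · A · i = 7.741 × 11178 × 0.006520 = 564.2 m³/day.

564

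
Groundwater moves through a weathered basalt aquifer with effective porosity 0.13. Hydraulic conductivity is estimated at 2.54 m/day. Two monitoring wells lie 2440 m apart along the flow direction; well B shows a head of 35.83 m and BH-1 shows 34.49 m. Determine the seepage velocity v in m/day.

Hydraulic gradient i = (35.83 − 34.49) / 2440 = 1.34 / 2440 = 0.0005492.
Darcy flux q = K · i = 2.540 × 0.0005492 = 0.001395 m/day.
Seepage velocity v = q / n_e = 0.001395 / 0.13 = 0.01073 m/day.

0.0107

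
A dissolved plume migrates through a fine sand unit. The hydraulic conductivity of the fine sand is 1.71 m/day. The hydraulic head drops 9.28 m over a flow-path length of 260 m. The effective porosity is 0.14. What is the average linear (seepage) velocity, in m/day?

0.436

Hydraulic gradient i = Δh / L = 9.28 / 260 = 0.03569.
Darcy flux q = K · i = 1.710 × 0.03569 = 0.06103 m/day.
Seepage velocity v = q / n_e = 0.06103 / 0.14 = 0.4360 m/day.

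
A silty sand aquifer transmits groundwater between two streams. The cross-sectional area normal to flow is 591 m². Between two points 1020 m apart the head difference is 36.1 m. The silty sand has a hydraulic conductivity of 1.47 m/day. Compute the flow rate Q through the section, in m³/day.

Hydraulic gradient i = Δh / L = 36.1 / 1020 = 0.03539.
Darcy's law: Q = K · A · i = 1.470 × 591.0 × 0.03539 = 30.75 m³/day.

30.7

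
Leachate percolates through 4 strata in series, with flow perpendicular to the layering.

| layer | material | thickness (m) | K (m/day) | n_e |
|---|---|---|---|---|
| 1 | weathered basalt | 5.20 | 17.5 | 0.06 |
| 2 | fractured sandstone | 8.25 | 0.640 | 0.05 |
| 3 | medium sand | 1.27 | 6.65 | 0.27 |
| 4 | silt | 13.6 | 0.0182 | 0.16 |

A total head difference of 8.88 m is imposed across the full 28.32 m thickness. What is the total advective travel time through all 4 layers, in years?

With flow normal to the layers, continuity requires the same specific discharge q through every layer.
Σ(b_i/K_i) = 5.20/17.5 + 8.25/0.640 + 1.27/6.65 + 13.6/0.0182 = 760.6 d.
q = Δh / Σ(b_i/K_i) = 8.88 / 760.6 = 0.01167 m/day.
In each layer the seepage velocity is v_i = q/n_i, so the layer transit time is t_i = b_i·n_i / q:
  layer 1 (weathered basalt): t_1 = 5.20 × 0.06 / 0.01167 = 26.72 d
  layer 2 (fractured sandstone): t_2 = 8.25 × 0.05 / 0.01167 = 35.33 d
  layer 3 (medium sand): t_3 = 1.27 × 0.27 / 0.01167 = 29.37 d
  layer 4 (silt): t_4 = 13.6 × 0.16 / 0.01167 = 186.4 d
Total t = Σ t_i = 277.8 days = 0.7606 years.

0.761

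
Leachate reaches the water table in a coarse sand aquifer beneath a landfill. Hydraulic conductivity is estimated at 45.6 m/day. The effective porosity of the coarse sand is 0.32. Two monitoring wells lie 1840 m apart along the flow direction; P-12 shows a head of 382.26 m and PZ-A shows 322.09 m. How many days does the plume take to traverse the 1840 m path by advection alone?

Hydraulic gradient i = (382.26 − 322.09) / 1840 = 60.17 / 1840 = 0.03270.
Darcy flux q = K · i = 45.60 × 0.03270 = 1.491 m/day.
Seepage velocity v = q / n_e = 1.491 / 0.32 = 4.660 m/day.
Travel time t = L / v = 1840 / 4.660 = 394.9 days.

395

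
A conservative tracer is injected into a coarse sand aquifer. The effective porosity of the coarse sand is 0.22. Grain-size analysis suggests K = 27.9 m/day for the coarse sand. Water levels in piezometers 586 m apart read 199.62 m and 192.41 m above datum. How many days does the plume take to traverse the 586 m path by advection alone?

Hydraulic gradient i = (199.62 − 192.41) / 586 = 7.21 / 586 = 0.01230.
Darcy flux q = K · i = 27.90 × 0.01230 = 0.3433 m/day.
Seepage velocity v = q / n_e = 0.3433 / 0.22 = 1.560 m/day.
Travel time t = L / v = 586 / 1.560 = 375.6 days.

376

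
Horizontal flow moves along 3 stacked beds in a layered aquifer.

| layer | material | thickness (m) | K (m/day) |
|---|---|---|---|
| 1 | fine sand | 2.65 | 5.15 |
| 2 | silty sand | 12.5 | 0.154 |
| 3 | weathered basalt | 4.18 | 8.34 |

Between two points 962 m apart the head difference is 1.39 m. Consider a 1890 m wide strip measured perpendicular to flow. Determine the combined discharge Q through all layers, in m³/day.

Flow is parallel to layering, so each bed carries its own Darcy discharge and the transmissivities add.
Σ(K_i·b_i) = 5.15×2.65 + 0.154×12.5 + 8.34×4.18 = 50.43 m²/day.
Hydraulic gradient i = Δh / L = 1.39 / 962 = 0.001445.
Q = Σ(K_i·b_i) · W · i = 50.43 × 1890 × 0.001445 = 137.7 m³/day.

138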